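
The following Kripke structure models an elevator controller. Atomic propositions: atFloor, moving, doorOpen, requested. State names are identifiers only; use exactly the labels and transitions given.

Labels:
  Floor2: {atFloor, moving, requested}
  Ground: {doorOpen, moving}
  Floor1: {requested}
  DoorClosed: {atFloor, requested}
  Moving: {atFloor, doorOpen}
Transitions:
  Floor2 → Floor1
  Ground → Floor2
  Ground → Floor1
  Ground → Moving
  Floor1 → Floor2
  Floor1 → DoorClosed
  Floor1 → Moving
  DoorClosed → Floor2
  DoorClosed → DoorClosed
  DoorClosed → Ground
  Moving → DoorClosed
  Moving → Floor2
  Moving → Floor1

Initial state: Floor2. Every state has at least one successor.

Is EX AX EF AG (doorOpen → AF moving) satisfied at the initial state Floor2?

Violated

States satisfying AX EF AG (doorOpen → AF moving): ∅.
States satisfying EX AX EF AG (doorOpen → AF moving): ∅.
No suitable path/successor from Floor2 witnesses the formula.
Floor2 ∉ Sat(EX AX EF AG (doorOpen → AF moving)).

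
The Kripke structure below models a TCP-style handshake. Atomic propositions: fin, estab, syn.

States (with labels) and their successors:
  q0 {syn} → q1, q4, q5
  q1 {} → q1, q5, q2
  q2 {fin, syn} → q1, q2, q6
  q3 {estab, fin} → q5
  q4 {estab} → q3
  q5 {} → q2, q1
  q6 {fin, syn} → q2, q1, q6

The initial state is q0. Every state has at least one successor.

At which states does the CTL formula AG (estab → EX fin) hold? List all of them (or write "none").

{q1, q2, q5, q6}

States satisfying estab → EX fin: {q0, q1, q2, q4, q5, q6}.
States satisfying AG (estab → EX fin): {q1, q2, q5, q6}.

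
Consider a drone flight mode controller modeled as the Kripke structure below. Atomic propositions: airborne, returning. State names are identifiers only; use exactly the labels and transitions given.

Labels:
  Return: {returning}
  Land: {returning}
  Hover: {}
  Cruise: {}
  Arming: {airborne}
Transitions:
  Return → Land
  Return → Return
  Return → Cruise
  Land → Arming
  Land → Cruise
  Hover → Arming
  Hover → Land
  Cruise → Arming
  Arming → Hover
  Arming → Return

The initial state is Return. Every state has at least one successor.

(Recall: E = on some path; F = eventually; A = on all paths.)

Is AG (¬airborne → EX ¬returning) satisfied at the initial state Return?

Satisfied

States satisfying ¬airborne → EX ¬returning: {Return, Land, Hover, Cruise, Arming}.
States satisfying AG (¬airborne → EX ¬returning): {Return, Land, Hover, Cruise, Arming}.
Every state reachable from Return satisfies ¬airborne → EX ¬returning.
Return ∈ Sat(AG (¬airborne → EX ¬returning)).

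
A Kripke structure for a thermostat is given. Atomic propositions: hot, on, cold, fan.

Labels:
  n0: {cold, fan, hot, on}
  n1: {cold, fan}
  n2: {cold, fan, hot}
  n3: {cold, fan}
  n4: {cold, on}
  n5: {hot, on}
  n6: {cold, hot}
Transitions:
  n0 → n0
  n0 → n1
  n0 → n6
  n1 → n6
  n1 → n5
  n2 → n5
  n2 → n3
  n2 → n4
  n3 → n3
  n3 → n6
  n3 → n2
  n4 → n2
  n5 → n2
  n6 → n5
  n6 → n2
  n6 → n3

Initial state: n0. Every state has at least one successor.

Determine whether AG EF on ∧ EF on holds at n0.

States satisfying EF on: {n0, n1, n2, n3, n4, n5, n6}.
States satisfying AG EF on: {n0, n1, n2, n3, n4, n5, n6}.
States satisfying on: {n0, n4, n5}.
States satisfying AG EF on ∧ EF on: {n0, n1, n2, n3, n4, n5, n6}.
n0 ∈ Sat(AG EF on ∧ EF on).

Yes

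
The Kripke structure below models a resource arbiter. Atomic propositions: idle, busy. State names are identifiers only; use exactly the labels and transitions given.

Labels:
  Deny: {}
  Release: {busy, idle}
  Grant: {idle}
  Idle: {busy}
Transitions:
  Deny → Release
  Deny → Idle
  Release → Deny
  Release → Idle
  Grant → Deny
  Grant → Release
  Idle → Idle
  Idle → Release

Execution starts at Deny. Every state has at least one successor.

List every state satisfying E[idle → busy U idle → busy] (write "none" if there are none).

States satisfying idle → busy: {Deny, Release, Idle}.
States satisfying E[idle → busy U idle → busy]: {Deny, Release, Idle}.

{Deny, Release, Idle}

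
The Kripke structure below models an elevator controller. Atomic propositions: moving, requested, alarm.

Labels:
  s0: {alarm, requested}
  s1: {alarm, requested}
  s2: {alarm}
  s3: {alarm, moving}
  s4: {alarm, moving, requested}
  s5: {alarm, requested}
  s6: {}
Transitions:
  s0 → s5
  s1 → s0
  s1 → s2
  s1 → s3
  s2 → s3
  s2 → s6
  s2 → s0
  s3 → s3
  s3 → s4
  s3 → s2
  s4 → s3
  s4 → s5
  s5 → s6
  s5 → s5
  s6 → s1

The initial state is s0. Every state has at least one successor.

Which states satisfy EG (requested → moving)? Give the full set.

States satisfying requested → moving: {s2, s3, s4, s6}.
States satisfying EG (requested → moving): {s2, s3, s4}.

{s2, s3, s4}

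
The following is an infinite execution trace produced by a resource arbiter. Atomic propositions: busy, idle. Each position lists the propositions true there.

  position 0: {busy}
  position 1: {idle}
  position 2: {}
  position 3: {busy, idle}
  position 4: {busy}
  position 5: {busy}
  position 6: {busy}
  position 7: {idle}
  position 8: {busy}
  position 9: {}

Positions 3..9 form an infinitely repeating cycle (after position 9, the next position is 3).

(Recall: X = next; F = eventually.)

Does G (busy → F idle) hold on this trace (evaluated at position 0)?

Satisfied

busy → F idle holds at every position 0..9, and those are all positions ever visited, so G (busy → F idle) holds.
Positions where busy holds: 0, 3, 4, 5, 6, 8.
Check F idle at each: 0→ok, 3→ok, 4→ok, 5→ok, 6→ok, 8→ok.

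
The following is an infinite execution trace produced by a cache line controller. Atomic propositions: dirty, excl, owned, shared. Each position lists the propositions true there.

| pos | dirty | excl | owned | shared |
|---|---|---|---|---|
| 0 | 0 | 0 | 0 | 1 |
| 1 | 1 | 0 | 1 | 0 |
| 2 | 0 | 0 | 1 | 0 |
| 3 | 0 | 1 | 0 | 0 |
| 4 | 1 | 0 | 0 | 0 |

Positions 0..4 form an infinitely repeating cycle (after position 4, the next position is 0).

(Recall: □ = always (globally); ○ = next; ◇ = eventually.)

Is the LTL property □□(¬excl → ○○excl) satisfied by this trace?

□(¬excl → ○○excl) must hold at every position from 0 onward. It fails at position 0, so □□(¬excl → ○○excl) is false.

No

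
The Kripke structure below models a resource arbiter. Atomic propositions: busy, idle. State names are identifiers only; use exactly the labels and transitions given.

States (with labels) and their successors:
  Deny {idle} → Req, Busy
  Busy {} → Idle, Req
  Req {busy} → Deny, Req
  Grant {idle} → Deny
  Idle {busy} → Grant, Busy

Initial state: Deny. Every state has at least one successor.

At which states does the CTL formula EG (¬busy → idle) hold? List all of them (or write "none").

{Deny, Req, Grant, Idle}

States satisfying ¬busy → idle: {Deny, Req, Grant, Idle}.
States satisfying EG (¬busy → idle): {Deny, Req, Grant, Idle}.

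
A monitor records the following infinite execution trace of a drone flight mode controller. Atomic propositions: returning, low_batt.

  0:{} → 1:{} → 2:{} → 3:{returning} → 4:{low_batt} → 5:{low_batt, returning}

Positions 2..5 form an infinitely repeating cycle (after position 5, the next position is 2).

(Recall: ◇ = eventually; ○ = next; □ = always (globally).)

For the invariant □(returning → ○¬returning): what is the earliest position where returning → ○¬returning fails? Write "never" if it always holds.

never

returning → ○¬returning holds at every position 0..5, and those are all the positions the trace ever visits, so the invariant □(returning → ○¬returning) is never violated.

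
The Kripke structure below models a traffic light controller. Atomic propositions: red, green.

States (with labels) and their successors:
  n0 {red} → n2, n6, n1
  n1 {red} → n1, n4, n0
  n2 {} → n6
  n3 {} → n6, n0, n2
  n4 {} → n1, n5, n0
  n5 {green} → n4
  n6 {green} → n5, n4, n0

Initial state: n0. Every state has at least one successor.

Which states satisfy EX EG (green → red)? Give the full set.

{n0, n1, n3, n4, n5, n6}

States satisfying EG (green → red): {n0, n1, n3, n4}.
States satisfying EX EG (green → red): {n0, n1, n3, n4, n5, n6}.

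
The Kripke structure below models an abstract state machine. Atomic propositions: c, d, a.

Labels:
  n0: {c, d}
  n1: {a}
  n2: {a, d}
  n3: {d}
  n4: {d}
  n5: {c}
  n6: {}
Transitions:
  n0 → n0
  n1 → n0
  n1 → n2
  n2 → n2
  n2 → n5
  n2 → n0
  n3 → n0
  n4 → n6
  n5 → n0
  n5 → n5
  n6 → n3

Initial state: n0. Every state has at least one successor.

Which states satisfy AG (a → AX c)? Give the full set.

{n0, n3, n4, n5, n6}

States satisfying a → AX c: {n0, n3, n4, n5, n6}.
States satisfying AG (a → AX c): {n0, n3, n4, n5, n6}.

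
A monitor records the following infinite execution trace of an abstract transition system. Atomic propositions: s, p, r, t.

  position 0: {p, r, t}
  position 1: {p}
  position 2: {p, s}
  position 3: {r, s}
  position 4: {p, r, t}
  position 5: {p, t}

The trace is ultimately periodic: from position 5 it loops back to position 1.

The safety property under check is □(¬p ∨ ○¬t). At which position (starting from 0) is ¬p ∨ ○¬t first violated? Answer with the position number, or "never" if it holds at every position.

Check ¬p ∨ ○¬t at each position in order: 0 ✓, 1 ✓, 2 ✓, 3 ✓.
At position 4 the labels are {p, r, t} and the next position 5 has {p, t}, so ¬p ∨ ○¬t is false there. This is the first violation.

4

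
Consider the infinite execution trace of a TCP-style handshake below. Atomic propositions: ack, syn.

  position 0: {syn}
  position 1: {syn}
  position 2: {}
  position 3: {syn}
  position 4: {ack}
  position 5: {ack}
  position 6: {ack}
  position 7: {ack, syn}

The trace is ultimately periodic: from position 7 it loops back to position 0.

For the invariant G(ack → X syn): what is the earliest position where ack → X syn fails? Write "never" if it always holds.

4

Check ack → X syn at each position in order: 0 ✓, 1 ✓, 2 ✓, 3 ✓.
At position 4 the labels are {ack} and the next position 5 has {ack}, so ack → X syn is false there. This is the first violation.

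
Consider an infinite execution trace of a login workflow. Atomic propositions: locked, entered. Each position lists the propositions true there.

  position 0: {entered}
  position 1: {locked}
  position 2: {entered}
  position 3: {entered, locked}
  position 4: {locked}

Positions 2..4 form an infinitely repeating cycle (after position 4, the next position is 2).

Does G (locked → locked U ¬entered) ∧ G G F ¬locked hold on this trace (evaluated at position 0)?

locked → locked U ¬entered holds at every position 0..4, and those are all positions ever visited, so G (locked → locked U ¬entered) holds.
Positions where locked holds: 1, 3, 4.
Check locked U ¬entered at each: 1→ok, 3→ok, 4→ok.
G F ¬locked holds at every position 0..4, and those are all positions ever visited, so G G F ¬locked holds.
At position 0: G (locked → locked U ¬entered) is true; G G F ¬locked is true; so G (locked → locked U ¬entered) ∧ G G F ¬locked is true.

Holds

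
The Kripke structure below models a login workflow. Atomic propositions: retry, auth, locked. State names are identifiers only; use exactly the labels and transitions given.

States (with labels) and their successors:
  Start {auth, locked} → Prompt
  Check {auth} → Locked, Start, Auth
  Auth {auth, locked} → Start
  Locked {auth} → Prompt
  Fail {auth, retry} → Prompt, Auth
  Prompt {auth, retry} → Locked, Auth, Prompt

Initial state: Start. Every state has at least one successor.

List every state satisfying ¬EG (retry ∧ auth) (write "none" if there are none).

{Start, Check, Auth, Locked}

States satisfying retry ∧ auth: {Fail, Prompt}.
States satisfying EG (retry ∧ auth): {Fail, Prompt}.
States satisfying ¬EG (retry ∧ auth): {Start, Check, Auth, Locked}.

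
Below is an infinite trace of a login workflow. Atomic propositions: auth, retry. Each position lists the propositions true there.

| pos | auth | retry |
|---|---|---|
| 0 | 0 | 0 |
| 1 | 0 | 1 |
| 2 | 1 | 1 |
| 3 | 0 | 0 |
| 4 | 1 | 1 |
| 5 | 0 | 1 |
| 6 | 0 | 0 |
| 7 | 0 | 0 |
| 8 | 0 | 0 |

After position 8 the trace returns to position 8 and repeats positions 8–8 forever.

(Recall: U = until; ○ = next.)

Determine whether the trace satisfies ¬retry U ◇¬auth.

Walking from position 0: ◇¬auth first holds at position 0, and ¬retry holds at every earlier position along the way, so ¬retry U ◇¬auth holds.

Yes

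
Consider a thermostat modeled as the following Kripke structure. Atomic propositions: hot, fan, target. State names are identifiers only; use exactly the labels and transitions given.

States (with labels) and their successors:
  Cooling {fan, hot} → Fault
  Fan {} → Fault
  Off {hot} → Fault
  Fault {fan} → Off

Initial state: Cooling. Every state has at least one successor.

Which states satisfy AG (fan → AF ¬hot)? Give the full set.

{Cooling, Fan, Off, Fault}

States satisfying fan → AF ¬hot: {Cooling, Fan, Off, Fault}.
States satisfying AG (fan → AF ¬hot): {Cooling, Fan, Off, Fault}.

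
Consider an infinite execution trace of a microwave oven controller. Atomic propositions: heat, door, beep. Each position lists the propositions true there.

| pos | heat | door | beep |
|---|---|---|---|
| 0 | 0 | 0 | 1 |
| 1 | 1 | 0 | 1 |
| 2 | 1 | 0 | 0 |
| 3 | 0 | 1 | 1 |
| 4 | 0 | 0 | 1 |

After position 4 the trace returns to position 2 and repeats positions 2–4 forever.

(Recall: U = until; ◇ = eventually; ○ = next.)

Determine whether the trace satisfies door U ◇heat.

Walking from position 0: ◇heat first holds at position 0, and door holds at every earlier position along the way, so door U ◇heat holds.

Holds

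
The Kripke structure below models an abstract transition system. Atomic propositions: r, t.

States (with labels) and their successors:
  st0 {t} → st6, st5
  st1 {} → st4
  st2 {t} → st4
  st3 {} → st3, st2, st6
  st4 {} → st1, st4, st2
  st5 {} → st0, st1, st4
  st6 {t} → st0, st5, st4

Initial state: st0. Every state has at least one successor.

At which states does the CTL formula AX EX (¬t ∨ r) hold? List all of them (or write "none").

States satisfying EX (¬t ∨ r): {st0, st1, st2, st3, st4, st5, st6}.
States satisfying AX EX (¬t ∨ r): {st0, st1, st2, st3, st4, st5, st6}.

{st0, st1, st2, st3, st4, st5, st6}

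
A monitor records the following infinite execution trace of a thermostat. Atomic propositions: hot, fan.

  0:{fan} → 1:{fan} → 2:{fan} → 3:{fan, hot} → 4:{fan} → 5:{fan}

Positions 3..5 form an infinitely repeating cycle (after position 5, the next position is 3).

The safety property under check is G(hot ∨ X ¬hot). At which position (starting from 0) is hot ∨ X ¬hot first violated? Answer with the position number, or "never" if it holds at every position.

Check hot ∨ X ¬hot at each position in order: 0 ✓, 1 ✓.
At position 2 the labels are {fan} and the next position 3 has {fan, hot}, so hot ∨ X ¬hot is false there. This is the first violation.

2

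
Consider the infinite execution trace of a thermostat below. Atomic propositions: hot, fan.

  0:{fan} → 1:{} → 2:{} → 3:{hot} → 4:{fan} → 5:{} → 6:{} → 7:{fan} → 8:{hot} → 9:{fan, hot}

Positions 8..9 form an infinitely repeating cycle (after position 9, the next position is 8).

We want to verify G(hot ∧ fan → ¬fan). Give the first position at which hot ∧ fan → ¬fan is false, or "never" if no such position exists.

Check hot ∧ fan → ¬fan at each position in order: 0 ✓, 1 ✓, 2 ✓, 3 ✓, 4 ✓, 5 ✓, 6 ✓, 7 ✓, 8 ✓.
At position 9 the labels are {fan, hot}, so hot ∧ fan → ¬fan is false there. This is the first violation.

9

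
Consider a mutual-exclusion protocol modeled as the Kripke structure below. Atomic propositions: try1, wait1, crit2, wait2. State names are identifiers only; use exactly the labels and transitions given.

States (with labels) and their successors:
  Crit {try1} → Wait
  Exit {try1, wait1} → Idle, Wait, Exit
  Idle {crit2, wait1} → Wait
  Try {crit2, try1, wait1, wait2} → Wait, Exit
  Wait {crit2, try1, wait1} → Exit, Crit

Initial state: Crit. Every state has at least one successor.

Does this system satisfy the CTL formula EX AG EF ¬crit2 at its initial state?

States satisfying AG EF ¬crit2: {Crit, Exit, Idle, Try, Wait}.
States satisfying EX AG EF ¬crit2: {Crit, Exit, Idle, Try, Wait}.
Crit ∈ Sat(EX AG EF ¬crit2).

Yes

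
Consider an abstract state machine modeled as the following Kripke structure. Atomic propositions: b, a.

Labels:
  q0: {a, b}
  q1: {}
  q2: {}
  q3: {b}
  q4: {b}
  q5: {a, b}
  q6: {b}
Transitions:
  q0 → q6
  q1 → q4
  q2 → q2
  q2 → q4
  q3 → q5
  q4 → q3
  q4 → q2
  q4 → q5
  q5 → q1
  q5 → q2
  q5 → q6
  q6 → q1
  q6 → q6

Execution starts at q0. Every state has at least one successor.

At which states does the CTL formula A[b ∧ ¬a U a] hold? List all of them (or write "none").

{q0, q3, q5}

States satisfying b ∧ ¬a: {q3, q4, q6}.
States satisfying a: {q0, q5}.
States satisfying A[b ∧ ¬a U a]: {q0, q3, q5}.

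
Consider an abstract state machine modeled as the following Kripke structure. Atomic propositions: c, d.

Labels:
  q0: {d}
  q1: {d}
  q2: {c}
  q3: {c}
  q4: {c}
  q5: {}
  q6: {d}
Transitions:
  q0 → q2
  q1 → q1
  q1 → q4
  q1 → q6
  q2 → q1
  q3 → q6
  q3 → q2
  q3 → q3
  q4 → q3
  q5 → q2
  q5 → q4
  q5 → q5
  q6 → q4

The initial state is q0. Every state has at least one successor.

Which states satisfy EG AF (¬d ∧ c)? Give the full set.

States satisfying AF (¬d ∧ c): {q0, q2, q3, q4, q6}.
States satisfying EG AF (¬d ∧ c): {q3, q4, q6}.

{q3, q4, q6}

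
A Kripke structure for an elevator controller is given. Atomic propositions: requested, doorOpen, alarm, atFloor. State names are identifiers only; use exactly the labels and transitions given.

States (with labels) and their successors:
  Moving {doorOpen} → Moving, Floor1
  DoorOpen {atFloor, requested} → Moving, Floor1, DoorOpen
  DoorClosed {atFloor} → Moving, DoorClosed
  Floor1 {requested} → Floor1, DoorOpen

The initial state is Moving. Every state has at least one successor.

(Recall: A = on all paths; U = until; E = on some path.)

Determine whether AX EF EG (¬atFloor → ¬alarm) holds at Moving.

Holds

States satisfying EF EG (¬atFloor → ¬alarm): {Moving, DoorOpen, DoorClosed, Floor1}.
States satisfying AX EF EG (¬atFloor → ¬alarm): {Moving, DoorOpen, DoorClosed, Floor1}.
Moving ∈ Sat(AX EF EG (¬atFloor → ¬alarm)).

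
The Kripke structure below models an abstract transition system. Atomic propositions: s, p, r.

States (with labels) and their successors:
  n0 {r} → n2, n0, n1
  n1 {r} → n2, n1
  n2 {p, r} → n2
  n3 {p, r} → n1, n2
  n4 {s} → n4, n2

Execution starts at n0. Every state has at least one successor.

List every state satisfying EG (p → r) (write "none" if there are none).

States satisfying p → r: {n0, n1, n2, n3, n4}.
States satisfying EG (p → r): {n0, n1, n2, n3, n4}.

{n0, n1, n2, n3, n4}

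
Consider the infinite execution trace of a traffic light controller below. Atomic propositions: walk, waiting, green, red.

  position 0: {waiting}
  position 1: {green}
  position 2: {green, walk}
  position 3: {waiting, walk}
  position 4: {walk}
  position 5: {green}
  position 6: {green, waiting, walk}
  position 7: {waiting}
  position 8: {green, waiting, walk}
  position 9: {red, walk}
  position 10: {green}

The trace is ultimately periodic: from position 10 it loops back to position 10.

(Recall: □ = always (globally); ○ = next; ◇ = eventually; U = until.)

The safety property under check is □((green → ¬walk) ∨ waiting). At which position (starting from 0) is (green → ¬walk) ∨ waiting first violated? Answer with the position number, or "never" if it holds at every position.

Check (green → ¬walk) ∨ waiting at each position in order: 0 ✓, 1 ✓.
At position 2 the labels are {green, walk}, so (green → ¬walk) ∨ waiting is false there. This is the first violation.

2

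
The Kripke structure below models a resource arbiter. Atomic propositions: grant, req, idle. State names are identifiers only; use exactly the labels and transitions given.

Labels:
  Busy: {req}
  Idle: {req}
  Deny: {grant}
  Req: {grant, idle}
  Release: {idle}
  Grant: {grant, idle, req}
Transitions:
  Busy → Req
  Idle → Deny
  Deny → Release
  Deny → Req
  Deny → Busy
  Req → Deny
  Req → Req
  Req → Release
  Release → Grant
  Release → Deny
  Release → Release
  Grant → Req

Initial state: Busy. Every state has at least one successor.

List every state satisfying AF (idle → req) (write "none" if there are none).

{Busy, Idle, Deny, Grant}

States satisfying idle → req: {Busy, Idle, Deny, Grant}.
States satisfying AF (idle → req): {Busy, Idle, Deny, Grant}.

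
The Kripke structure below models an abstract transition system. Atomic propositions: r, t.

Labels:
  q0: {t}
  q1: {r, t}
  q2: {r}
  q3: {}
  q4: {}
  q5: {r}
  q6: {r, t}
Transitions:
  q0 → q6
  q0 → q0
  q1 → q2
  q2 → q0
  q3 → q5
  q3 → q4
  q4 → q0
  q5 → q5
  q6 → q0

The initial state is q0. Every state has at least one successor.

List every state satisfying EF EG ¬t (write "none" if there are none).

{q3, q5}

States satisfying EG ¬t: {q3, q5}.
States satisfying EF EG ¬t: {q3, q5}.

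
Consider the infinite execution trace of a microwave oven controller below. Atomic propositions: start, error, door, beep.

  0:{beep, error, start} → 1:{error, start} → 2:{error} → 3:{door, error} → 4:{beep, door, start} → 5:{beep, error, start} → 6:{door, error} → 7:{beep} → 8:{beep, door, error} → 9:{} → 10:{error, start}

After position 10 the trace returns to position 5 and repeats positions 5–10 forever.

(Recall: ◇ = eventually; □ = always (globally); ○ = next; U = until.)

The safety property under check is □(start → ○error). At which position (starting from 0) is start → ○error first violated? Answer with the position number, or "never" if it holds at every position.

never

start → ○error holds at every position 0..10, and those are all the positions the trace ever visits, so the invariant □(start → ○error) is never violated.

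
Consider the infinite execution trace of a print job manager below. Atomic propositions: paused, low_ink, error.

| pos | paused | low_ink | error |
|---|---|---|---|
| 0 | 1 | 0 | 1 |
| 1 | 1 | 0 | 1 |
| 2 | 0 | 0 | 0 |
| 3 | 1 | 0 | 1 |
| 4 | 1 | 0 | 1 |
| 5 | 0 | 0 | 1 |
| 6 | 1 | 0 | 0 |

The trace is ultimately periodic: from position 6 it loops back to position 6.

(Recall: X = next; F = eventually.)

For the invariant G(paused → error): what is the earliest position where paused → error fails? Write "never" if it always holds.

Check paused → error at each position in order: 0 ✓, 1 ✓, 2 ✓, 3 ✓, 4 ✓, 5 ✓.
At position 6 the labels are {paused}, so paused → error is false there. This is the first violation.

6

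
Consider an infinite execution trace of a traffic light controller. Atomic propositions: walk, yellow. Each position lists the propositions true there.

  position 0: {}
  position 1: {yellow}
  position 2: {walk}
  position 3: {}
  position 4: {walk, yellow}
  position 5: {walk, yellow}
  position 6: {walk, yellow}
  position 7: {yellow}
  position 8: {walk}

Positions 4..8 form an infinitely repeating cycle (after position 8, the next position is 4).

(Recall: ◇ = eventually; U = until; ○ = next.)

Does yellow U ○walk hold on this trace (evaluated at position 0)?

No

Walking from position 0: at position 0, ○walk has not yet held and yellow fails, so yellow U ○walk is false.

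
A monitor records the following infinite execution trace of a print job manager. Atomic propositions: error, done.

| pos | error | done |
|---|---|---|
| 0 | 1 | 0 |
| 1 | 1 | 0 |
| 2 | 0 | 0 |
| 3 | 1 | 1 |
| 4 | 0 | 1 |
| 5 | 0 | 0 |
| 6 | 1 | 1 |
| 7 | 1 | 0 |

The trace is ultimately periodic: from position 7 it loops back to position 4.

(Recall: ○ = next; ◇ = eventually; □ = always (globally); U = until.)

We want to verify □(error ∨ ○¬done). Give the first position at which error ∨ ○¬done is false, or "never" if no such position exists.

2

Check error ∨ ○¬done at each position in order: 0 ✓, 1 ✓.
At position 2 the labels are {} and the next position 3 has {done, error}, so error ∨ ○¬done is false there. This is the first violation.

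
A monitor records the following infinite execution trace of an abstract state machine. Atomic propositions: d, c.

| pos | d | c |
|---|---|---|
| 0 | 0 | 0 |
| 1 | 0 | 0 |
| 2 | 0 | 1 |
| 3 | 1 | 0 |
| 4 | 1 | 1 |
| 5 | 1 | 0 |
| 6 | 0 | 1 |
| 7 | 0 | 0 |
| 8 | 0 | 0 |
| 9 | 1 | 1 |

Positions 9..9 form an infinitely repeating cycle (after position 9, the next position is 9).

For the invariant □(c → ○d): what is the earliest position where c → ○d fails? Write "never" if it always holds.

Check c → ○d at each position in order: 0 ✓, 1 ✓, 2 ✓, 3 ✓, 4 ✓, 5 ✓.
At position 6 the labels are {c} and the next position 7 has {}, so c → ○d is false there. This is the first violation.

6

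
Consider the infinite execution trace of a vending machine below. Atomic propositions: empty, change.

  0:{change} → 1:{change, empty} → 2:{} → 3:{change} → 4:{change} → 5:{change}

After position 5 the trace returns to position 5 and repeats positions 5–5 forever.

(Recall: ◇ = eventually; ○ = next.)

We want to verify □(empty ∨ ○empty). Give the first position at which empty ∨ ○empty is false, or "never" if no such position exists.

Check empty ∨ ○empty at each position in order: 0 ✓, 1 ✓.
At position 2 the labels are {} and the next position 3 has {change}, so empty ∨ ○empty is false there. This is the first violation.

2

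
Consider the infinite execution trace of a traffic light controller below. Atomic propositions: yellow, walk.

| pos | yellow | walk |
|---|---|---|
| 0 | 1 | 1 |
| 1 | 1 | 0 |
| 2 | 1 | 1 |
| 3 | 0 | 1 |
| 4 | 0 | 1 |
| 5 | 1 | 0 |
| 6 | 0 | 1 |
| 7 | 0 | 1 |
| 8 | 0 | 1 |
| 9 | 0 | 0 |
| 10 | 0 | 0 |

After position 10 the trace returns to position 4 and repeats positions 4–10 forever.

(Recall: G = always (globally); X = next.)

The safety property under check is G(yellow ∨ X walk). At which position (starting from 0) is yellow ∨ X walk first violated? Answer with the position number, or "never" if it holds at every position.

4

Check yellow ∨ X walk at each position in order: 0 ✓, 1 ✓, 2 ✓, 3 ✓.
At position 4 the labels are {walk} and the next position 5 has {yellow}, so yellow ∨ X walk is false there. This is the first violation.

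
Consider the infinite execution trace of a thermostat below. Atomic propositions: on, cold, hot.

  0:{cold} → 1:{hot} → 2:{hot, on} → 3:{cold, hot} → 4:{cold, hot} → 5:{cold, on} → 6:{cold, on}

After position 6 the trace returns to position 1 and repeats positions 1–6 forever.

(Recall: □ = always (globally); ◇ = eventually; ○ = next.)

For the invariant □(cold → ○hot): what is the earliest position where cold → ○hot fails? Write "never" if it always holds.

Check cold → ○hot at each position in order: 0 ✓, 1 ✓, 2 ✓, 3 ✓.
At position 4 the labels are {cold, hot} and the next position 5 has {cold, on}, so cold → ○hot is false there. This is the first violation.

4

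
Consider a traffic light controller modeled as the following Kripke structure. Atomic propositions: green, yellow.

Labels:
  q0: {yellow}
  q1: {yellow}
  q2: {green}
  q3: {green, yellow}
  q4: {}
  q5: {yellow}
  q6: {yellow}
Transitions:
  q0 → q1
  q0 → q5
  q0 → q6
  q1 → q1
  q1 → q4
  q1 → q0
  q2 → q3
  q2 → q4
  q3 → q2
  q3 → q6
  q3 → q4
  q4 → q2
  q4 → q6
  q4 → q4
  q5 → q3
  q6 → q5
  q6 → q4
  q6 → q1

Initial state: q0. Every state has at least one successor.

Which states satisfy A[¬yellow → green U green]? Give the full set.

States satisfying ¬yellow → green: {q0, q1, q2, q3, q5, q6}.
States satisfying green: {q2, q3}.
States satisfying A[¬yellow → green U green]: {q2, q3, q5}.

{q2, q3, q5}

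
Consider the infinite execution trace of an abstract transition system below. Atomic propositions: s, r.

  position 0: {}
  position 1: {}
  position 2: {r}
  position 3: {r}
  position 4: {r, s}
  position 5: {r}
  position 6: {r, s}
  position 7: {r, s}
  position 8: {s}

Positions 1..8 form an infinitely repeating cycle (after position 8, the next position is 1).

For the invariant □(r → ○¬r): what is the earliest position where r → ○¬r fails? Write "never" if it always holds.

Check r → ○¬r at each position in order: 0 ✓, 1 ✓.
At position 2 the labels are {r} and the next position 3 has {r}, so r → ○¬r is false there. This is the first violation.

2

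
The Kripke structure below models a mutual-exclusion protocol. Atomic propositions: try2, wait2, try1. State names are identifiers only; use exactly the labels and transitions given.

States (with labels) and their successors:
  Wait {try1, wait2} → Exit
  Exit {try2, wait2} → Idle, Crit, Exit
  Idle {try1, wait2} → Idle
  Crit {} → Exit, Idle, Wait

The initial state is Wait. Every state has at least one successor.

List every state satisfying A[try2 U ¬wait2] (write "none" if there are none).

States satisfying try2: {Exit}.
States satisfying ¬wait2: {Crit}.
States satisfying A[try2 U ¬wait2]: {Crit}.

{Crit}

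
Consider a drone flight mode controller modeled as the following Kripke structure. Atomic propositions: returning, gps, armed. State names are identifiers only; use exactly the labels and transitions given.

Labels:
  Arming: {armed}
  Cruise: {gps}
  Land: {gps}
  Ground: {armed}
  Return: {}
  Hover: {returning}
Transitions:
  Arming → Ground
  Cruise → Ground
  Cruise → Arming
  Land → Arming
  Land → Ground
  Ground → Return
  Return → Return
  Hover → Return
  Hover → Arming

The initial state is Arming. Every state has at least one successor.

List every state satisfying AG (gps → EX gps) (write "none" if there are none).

States satisfying gps → EX gps: {Arming, Ground, Return, Hover}.
States satisfying AG (gps → EX gps): {Arming, Ground, Return, Hover}.

{Arming, Ground, Return, Hover}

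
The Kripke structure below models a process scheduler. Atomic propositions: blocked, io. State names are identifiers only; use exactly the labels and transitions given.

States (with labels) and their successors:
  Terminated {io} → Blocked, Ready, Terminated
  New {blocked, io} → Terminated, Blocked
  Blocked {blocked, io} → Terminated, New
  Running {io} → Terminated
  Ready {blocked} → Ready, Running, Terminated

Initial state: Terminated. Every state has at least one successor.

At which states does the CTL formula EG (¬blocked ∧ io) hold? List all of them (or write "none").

{Terminated, Running}

States satisfying ¬blocked ∧ io: {Terminated, Running}.
States satisfying EG (¬blocked ∧ io): {Terminated, Running}.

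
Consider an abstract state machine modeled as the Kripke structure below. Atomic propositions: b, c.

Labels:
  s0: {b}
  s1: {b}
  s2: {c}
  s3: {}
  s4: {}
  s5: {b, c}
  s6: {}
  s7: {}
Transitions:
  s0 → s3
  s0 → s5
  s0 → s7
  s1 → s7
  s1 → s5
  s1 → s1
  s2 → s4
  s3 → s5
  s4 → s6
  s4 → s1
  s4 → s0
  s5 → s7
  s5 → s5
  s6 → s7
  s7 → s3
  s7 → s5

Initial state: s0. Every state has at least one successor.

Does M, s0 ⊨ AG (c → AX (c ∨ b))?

States satisfying c → AX (c ∨ b): {s0, s1, s3, s4, s6, s7}.
States satisfying AG (c → AX (c ∨ b)): ∅.
s5 is reachable from s0 and violates c → AX (c ∨ b), so AG fails at s0.
s0 ∉ Sat(AG (c → AX (c ∨ b))).

Does not hold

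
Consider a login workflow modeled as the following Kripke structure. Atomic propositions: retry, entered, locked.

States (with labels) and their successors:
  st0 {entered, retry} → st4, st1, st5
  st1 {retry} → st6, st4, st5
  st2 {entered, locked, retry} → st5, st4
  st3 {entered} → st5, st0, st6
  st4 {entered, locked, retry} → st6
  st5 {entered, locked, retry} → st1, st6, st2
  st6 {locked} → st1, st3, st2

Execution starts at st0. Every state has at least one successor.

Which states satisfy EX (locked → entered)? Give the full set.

{st0, st1, st2, st3, st5, st6}

States satisfying locked → entered: {st0, st1, st2, st3, st4, st5}.
States satisfying EX (locked → entered): {st0, st1, st2, st3, st5, st6}.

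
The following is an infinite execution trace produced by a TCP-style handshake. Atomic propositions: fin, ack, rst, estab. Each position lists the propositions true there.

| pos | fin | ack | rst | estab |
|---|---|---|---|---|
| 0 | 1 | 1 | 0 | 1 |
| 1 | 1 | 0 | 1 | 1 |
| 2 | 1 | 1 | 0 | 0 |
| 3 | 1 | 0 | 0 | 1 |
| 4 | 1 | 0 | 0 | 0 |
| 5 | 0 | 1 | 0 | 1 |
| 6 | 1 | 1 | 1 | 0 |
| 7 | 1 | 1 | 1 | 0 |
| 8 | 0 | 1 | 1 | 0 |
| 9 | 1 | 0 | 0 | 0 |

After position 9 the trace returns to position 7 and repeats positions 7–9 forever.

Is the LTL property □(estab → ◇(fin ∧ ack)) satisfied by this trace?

Satisfied

estab → ◇(fin ∧ ack) holds at every position 0..9, and those are all positions ever visited, so □(estab → ◇(fin ∧ ack)) holds.
Positions where estab holds: 0, 1, 3, 5.
Check ◇(fin ∧ ack) at each: 0→ok, 1→ok, 3→ok, 5→ok.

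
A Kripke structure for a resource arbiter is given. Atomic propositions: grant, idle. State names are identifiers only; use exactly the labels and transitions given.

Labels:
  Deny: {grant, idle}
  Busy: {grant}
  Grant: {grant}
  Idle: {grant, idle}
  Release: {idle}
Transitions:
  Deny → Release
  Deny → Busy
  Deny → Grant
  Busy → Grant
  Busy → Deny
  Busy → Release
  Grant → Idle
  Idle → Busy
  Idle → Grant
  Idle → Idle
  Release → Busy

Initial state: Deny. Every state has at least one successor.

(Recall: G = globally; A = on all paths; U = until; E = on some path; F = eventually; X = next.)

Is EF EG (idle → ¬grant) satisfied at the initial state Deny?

States satisfying EG (idle → ¬grant): {Busy, Release}.
States satisfying EF EG (idle → ¬grant): {Deny, Busy, Grant, Idle, Release}.
Some path from Deny reaches a state where EG (idle → ¬grant) holds.
Deny ∈ Sat(EF EG (idle → ¬grant)).

Yes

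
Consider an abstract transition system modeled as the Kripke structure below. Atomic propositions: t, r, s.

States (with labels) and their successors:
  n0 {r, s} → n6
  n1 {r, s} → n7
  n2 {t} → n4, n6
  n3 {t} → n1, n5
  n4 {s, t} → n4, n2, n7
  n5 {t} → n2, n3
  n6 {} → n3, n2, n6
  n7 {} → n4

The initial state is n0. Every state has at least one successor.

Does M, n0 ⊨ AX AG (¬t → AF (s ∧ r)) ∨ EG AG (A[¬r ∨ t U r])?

Does not hold

States satisfying AG (¬t → AF (s ∧ r)): ∅.
States satisfying AX AG (¬t → AF (s ∧ r)): ∅.
States satisfying AG (A[¬r ∨ t U r]): ∅.
States satisfying EG AG (A[¬r ∨ t U r]): ∅.
States satisfying AX AG (¬t → AF (s ∧ r)) ∨ EG AG (A[¬r ∨ t U r]): ∅.
n0 ∉ Sat(AX AG (¬t → AF (s ∧ r)) ∨ EG AG (A[¬r ∨ t U r])).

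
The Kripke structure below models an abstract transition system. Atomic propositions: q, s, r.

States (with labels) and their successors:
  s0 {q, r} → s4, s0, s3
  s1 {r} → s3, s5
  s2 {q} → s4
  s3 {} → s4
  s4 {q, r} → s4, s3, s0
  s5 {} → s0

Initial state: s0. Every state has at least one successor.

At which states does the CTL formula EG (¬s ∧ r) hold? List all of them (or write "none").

{s0, s4}

States satisfying ¬s ∧ r: {s0, s1, s4}.
States satisfying EG (¬s ∧ r): {s0, s4}.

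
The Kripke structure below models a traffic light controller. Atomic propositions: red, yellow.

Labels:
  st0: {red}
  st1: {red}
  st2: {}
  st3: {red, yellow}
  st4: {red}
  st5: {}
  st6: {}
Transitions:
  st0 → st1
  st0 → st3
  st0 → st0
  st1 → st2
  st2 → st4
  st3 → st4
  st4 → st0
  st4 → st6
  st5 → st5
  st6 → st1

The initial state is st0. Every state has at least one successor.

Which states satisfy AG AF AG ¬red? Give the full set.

States satisfying AF AG ¬red: {st5}.
States satisfying AG AF AG ¬red: {st5}.

{st5}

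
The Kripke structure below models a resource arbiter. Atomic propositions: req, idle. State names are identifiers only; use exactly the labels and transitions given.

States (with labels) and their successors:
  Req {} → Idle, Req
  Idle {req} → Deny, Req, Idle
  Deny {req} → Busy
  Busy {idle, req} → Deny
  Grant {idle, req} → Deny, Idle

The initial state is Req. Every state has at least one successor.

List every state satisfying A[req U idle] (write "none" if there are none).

{Deny, Busy, Grant}

States satisfying req: {Idle, Deny, Busy, Grant}.
States satisfying idle: {Busy, Grant}.
States satisfying A[req U idle]: {Deny, Busy, Grant}.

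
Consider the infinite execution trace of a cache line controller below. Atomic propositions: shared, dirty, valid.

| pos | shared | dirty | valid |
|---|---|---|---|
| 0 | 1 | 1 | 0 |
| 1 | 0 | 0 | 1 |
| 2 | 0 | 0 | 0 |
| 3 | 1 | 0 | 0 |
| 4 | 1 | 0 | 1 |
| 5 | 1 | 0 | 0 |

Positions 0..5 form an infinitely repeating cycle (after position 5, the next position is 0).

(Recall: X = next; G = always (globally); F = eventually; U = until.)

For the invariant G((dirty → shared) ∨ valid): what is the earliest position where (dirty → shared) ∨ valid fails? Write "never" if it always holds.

never

(dirty → shared) ∨ valid holds at every position 0..5, and those are all the positions the trace ever visits, so the invariant G((dirty → shared) ∨ valid) is never violated.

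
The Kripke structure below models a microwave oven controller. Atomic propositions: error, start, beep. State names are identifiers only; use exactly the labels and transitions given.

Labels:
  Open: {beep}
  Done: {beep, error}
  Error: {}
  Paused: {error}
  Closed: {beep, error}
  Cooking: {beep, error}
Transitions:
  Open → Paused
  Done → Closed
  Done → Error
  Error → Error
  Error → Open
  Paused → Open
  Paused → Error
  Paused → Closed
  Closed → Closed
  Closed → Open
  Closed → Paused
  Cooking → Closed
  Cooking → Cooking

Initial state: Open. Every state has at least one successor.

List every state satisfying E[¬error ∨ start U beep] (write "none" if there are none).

States satisfying ¬error ∨ start: {Open, Error}.
States satisfying beep: {Open, Done, Closed, Cooking}.
States satisfying E[¬error ∨ start U beep]: {Open, Done, Error, Closed, Cooking}.

{Open, Done, Error, Closed, Cooking}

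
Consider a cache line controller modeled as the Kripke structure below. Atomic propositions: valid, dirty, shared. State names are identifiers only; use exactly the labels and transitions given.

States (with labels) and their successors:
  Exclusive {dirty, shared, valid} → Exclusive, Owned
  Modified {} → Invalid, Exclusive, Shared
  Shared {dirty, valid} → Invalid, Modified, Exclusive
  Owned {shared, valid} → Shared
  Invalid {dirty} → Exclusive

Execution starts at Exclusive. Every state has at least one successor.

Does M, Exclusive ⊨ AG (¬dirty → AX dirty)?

States satisfying ¬dirty → AX dirty: {Exclusive, Modified, Shared, Owned, Invalid}.
States satisfying AG (¬dirty → AX dirty): {Exclusive, Modified, Shared, Owned, Invalid}.
Every state reachable from Exclusive satisfies ¬dirty → AX dirty.
Exclusive ∈ Sat(AG (¬dirty → AX dirty)).

Holds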